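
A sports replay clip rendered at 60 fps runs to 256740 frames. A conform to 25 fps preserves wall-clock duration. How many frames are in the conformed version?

106975 frames

Target frames = source frames × (target rate / source rate) = 256740 × (25)/(60) = 256740 × 5/12 = 106975.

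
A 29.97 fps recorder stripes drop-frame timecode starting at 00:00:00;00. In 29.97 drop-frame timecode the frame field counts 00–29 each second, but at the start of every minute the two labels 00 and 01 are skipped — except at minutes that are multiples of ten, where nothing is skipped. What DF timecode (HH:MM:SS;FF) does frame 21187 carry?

Ten DF minutes hold 17982 frames, so frame 21187 lies in block 1 (frames 17982–35963) with 3205 frames into that block.
The block's first minute is 1800 frames and the rest 1798 each; 3205 frames reaches minute 1, so 1 × 18 + 1 × 2 = 20 labels have been skipped so far.
Adding those back, label number 21187 + 20 = 21207 at 30 labels/s is 706 s + 27 f = 0 h 11 min 46 s frame 27, i.e. 00:11:46;27.

00:11:46;27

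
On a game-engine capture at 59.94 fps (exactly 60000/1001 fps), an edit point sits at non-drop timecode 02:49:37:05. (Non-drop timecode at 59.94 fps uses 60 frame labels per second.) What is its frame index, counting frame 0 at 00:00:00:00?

Total seconds to the label: (2 × 3600 + 49 × 60 + 37) = 10177.
Frame index = 10177 × 60 + 5 = 610625.

frame 610625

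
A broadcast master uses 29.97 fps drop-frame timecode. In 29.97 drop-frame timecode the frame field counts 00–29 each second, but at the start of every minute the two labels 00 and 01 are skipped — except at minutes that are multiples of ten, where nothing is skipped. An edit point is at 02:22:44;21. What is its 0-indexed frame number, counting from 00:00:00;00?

256685

Complete 10-minute blocks: 14, each 17982 frames → 251748.
Remaining 2 whole minutes in the current block: 1800 + 1 × 1798 = 3598 frames.
Within the current minute: 44 × 30 + 21 − 2 = 1339 (labels ;00/;01 skipped at this minute). Total = 251748 + 3598 + 1339 = 256685.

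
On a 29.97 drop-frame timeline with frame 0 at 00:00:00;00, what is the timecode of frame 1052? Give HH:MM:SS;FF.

Each 10-minute DF block holds 10 × 60 × 30 − 9 × 2 = 17982 frames. 1052 ÷ 17982 → 0 full blocks, remainder 1052.
Within the partial block the first minute is 1800 frames and each further minute 1798, so 0 further minute boundaries passed. Total skipped labels = 18 × 0 + 2 × 0 = 0.
Non-drop label index = 1052 + 0 = 1052; at 30 labels/s that is 00:00:35:02, i.e. DF 00:00:35;02.

00:00:35;02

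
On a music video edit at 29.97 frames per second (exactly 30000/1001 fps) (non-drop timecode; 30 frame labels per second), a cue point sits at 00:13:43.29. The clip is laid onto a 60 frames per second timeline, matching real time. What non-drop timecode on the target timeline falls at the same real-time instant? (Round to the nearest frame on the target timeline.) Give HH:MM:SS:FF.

00:13:44:47

Source frame index: (0×3600 + 13×60 + 43) × 30 + 29 = 24719.
Real time: 24719 / (30000/1001) = 24743719/30000 s.
Target frame: (24743719/30000) × (60) = 24743719/500 ≈ 49487.438 → 49487.
At 60 labels/s: frame 49487 → 00:13:44:47.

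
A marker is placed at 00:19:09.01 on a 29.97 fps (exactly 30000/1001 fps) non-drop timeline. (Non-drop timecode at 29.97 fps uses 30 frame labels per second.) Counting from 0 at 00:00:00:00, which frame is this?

34471

Total seconds to the label: (0 × 3600 + 19 × 60 + 9) = 1149.
Frame index = 1149 × 30 + 1 = 34471.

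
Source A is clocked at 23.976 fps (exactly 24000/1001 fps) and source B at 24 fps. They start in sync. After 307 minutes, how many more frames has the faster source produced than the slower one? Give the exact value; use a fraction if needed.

442080/1001 frames

307 min = 18420 s.
A emits 24000/1001 × 18420 = 442080000/1001 frames; B emits 24 × 18420 = 442080.
Difference = 442080/1001 frames (≈ 441.6384); B is ahead of A.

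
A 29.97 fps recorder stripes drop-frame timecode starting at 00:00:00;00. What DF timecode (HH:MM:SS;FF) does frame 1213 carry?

Ten DF minutes hold 17982 frames, so frame 1213 lies in block 0 (frames 0–17981) with 1213 frames into that block.
The block's first minute is 1800 frames and the rest 1798 each; 1213 frames reaches minute 0, so 0 × 18 + 0 × 2 = 0 labels have been skipped so far.
Adding those back, label number 1213 + 0 = 1213 at 30 labels/s is 40 s + 13 f = 0 h 0 min 40 s frame 13, i.e. 00:00:40;13.

00:00:40;13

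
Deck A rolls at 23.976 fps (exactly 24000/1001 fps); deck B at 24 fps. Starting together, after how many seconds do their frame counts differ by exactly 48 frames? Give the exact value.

2002 seconds

The gap grows by |24 − 24000/1001| = 24/1001 frames per second.
Time for a 48-frame gap: 48 ÷ (24/1001) = 2002 s.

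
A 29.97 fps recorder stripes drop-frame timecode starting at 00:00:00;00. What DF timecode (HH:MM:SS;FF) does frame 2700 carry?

00:01:30;02

Ten DF minutes hold 17982 frames, so frame 2700 lies in block 0 (frames 0–17981) with 2700 frames into that block.
The block's first minute is 1800 frames and the rest 1798 each; 2700 frames reaches minute 1, so 0 × 18 + 1 × 2 = 2 labels have been skipped so far.
Adding those back, label number 2700 + 2 = 2702 at 30 labels/s is 90 s + 2 f = 0 h 1 min 30 s frame 2, i.e. 00:01:30;02.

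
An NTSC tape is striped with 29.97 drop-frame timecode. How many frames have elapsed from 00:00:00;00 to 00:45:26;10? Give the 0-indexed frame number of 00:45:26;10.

As if non-drop at 30 labels/s: (0 × 3600 + 45 × 60 + 26) × 30 + 10 = 81790.
Minute boundaries passed: 45; those not divisible by 10: 45 − 4 = 41; dropped labels = 2 × 41 = 82.
Actual frame index = 81790 − 82 = 81708.

81708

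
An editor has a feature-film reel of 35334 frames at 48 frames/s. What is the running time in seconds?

Running time = 35334 / (48) = 736.125 s.

736.125 seconds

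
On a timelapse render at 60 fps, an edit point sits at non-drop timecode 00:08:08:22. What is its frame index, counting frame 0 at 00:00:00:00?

frame 29302

Total seconds to the label: (0 × 3600 + 8 × 60 + 8) = 488.
Frame index = 488 × 60 + 22 = 29302.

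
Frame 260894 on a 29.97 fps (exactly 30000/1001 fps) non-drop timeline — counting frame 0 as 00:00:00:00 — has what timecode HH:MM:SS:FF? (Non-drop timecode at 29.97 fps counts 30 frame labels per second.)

02:24:56:14

260894 ÷ 30 = 8696 full seconds, remainder 14 frames.
8696 s = 2 h 24 min 56 s.
Timecode: 02:24:56:14.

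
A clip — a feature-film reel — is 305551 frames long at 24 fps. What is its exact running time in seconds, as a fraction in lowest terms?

305551/24 seconds

Running time = 305551 ÷ (24) = 305551 × 1/24 = 305551/24 s.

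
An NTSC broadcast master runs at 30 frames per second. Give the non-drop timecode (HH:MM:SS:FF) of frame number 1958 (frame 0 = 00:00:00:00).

1958 ÷ 30 = 65 full seconds, remainder 8 frames.
65 s = 0 h 1 min 5 s.
Timecode: 00:01:05:08.

00:01:05:08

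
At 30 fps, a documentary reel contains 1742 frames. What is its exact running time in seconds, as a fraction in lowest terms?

871/15 seconds

Running time = 1742 ÷ (30) = 1742 × 1/30 = 871/15 s.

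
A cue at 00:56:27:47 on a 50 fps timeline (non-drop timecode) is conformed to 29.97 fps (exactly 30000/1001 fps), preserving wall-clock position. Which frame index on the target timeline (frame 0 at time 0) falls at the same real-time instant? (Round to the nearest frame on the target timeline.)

Source frame index: (0×3600 + 56×60 + 27) × 50 + 47 = 169397.
Real time: 169397 / (50) = 169397/50 s.
Target frame: (169397/50) × (30000/1001) = 101638200/1001 ≈ 101536.663 → 101537.

frame 101537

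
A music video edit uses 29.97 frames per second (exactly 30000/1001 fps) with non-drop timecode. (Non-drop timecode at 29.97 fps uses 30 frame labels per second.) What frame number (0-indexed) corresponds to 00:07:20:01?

Total seconds to the label: (0 × 3600 + 7 × 60 + 20) = 440.
Frame index = 440 × 30 + 1 = 13201.

13201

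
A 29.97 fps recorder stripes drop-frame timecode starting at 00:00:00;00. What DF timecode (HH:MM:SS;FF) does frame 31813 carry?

00:17:41;15

Ten DF minutes hold 17982 frames, so frame 31813 lies in block 1 (frames 17982–35963) with 13831 frames into that block.
The block's first minute is 1800 frames and the rest 1798 each; 13831 frames reaches minute 7, so 1 × 18 + 7 × 2 = 32 labels have been skipped so far.
Adding those back, label number 31813 + 32 = 31845 at 30 labels/s is 1061 s + 15 f = 0 h 17 min 41 s frame 15, i.e. 00:17:41;15.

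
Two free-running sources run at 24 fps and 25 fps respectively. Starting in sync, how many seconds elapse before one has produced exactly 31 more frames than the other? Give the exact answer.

31 seconds

The gap grows by |25 − 24| = 1 frame per second.
Time for a 31-frame gap: 31 ÷ (1) = 31 s.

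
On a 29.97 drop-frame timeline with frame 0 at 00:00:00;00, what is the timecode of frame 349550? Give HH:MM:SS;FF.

03:14:23;10

Ten DF minutes hold 17982 frames, so frame 349550 lies in block 19 (frames 341658–359639) with 7892 frames into that block.
The block's first minute is 1800 frames and the rest 1798 each; 7892 frames reaches minute 4, so 19 × 18 + 4 × 2 = 350 labels have been skipped so far.
Adding those back, label number 349550 + 350 = 349900 at 30 labels/s is 11663 s + 10 f = 3 h 14 min 23 s frame 10, i.e. 03:14:23;10.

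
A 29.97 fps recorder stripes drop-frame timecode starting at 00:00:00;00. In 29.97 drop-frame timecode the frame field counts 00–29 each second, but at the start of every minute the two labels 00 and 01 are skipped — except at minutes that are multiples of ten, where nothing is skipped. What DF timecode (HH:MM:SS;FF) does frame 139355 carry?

Ten DF minutes hold 17982 frames, so frame 139355 lies in block 7 (frames 125874–143855) with 13481 frames into that block.
The block's first minute is 1800 frames and the rest 1798 each; 13481 frames reaches minute 7, so 7 × 18 + 7 × 2 = 140 labels have been skipped so far.
Adding those back, label number 139355 + 140 = 139495 at 30 labels/s is 4649 s + 25 f = 1 h 17 min 29 s frame 25, i.e. 01:17:29;25.

01:17:29;25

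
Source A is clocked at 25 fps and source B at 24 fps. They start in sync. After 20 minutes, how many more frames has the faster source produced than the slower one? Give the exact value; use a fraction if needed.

20 min = 1200 s.
A emits 25 × 1200 = 30000 frames; B emits 24 × 1200 = 28800.
Difference = 1200 frames; B is behind A.

1200 frames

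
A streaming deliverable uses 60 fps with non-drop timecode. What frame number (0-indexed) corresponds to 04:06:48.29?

888509

Total seconds to the label: (4 × 3600 + 6 × 60 + 48) = 14808.
Frame index = 14808 × 60 + 29 = 888509.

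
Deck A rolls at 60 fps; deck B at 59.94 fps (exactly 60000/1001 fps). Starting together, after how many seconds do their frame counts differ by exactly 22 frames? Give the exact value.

11011/30 seconds

The gap grows by |60000/1001 − 60| = 60/1001 frames per second.
Time for a 22-frame gap: 22 ÷ (60/1001) = 11011/30 s.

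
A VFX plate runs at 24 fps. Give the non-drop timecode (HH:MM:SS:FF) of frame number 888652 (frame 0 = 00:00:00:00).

10:17:07:04

888652 ÷ 24 = 37027 full seconds, remainder 4 frames.
37027 s = 10 h 17 min 7 s.
Timecode: 10:17:07:04.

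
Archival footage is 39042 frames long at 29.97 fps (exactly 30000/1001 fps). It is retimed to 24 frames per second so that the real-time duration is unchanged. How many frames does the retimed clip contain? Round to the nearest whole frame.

31265 frames

Frames at target rate = 39042 × (24) / (30000/1001) = 19540521/625 ≈ 31264.834.
Nearest whole frame: 31265.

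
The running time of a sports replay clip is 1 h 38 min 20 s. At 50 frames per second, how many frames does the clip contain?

1 h 38 min 20 s = 5900 s.
Frames = 5900 × 50 = 295000.

295000 frames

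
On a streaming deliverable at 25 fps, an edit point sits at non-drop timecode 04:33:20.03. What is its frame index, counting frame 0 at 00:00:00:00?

frame 410003

Total seconds to the label: (4 × 3600 + 33 × 60 + 20) = 16400.
Frame index = 16400 × 25 + 3 = 410003.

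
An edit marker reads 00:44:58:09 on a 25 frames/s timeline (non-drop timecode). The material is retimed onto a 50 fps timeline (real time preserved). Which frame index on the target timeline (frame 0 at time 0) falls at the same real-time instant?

frame 134918

Source frame index: (0×3600 + 44×60 + 58) × 25 + 9 = 67459.
Real time: 67459 / (25) = 67459/25 s.
Target frame: (67459/25) × (50) = 134918.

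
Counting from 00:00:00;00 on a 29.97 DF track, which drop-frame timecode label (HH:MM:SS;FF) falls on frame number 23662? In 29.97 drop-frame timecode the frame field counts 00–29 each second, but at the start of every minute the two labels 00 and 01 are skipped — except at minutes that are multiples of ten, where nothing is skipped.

00:13:09;16

Each 10-minute DF block holds 10 × 60 × 30 − 9 × 2 = 17982 frames. 23662 ÷ 17982 → 1 full block, remainder 5680.
Within the partial block the first minute is 1800 frames and each further minute 1798, so 3 further minute boundaries passed. Total skipped labels = 18 × 1 + 2 × 3 = 24.
Non-drop label index = 23662 + 24 = 23686; at 30 labels/s that is 00:13:09:16, i.e. DF 00:13:09;16.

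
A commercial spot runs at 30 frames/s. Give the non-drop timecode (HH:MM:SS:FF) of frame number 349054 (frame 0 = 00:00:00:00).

349054 ÷ 30 = 11635 full seconds, remainder 4 frames.
11635 s = 3 h 13 min 55 s.
Timecode: 03:13:55:04.

03:13:55:04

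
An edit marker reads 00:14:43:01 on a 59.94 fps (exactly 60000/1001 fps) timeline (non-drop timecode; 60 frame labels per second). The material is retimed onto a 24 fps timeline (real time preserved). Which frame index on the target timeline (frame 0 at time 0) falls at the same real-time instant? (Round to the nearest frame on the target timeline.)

Source frame index: (0×3600 + 14×60 + 43) × 60 + 1 = 52981.
Real time: 52981 / (60000/1001) = 53033981/60000 s.
Target frame: (53033981/60000) × (24) = 53033981/2500 ≈ 21213.592 → 21214.

frame 21214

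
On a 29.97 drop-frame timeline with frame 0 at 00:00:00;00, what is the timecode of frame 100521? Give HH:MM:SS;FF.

Each 10-minute DF block holds 10 × 60 × 30 − 9 × 2 = 17982 frames. 100521 ÷ 17982 → 5 full blocks, remainder 10611.
Within the partial block the first minute is 1800 frames and each further minute 1798, so 5 further minute boundaries passed. Total skipped labels = 18 × 5 + 2 × 5 = 100.
Non-drop label index = 100521 + 100 = 100621; at 30 labels/s that is 00:55:54:01, i.e. DF 00:55:54;01.

00:55:54;01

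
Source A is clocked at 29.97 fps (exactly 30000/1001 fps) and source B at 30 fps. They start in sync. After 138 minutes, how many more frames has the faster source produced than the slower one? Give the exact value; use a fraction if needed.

138 min = 8280 s.
A emits 30000/1001 × 8280 = 248400000/1001 frames; B emits 30 × 8280 = 248400.
Difference = 248400/1001 frames (≈ 248.1518); B is ahead of A.

248400/1001 frames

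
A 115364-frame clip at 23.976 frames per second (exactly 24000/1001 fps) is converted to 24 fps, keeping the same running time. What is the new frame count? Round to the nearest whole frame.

Frames at target rate = 115364 × (24) / (24000/1001) = 28869841/250 ≈ 115479.364.
Nearest whole frame: 115479.

115479 frames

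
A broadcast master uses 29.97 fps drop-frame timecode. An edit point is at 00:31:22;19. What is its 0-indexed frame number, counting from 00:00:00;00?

Complete 10-minute blocks: 3, each 17982 frames → 53946.
Remaining 1 whole minute in the current block: 1800 + 0 × 1798 = 1800 frames.
Within the current minute: 22 × 30 + 19 − 2 = 677 (labels ;00/;01 skipped at this minute). Total = 53946 + 1800 + 677 = 56423.

56423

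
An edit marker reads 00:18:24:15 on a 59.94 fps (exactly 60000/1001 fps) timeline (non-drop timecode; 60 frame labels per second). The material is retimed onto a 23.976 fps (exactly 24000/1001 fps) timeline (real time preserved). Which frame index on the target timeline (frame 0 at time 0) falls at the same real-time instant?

frame 26502

Source frame index: (0×3600 + 18×60 + 24) × 60 + 15 = 66255.
Real time: 66255 / (60000/1001) = 4421417/4000 s.
Target frame: (4421417/4000) × (24000/1001) = 26502.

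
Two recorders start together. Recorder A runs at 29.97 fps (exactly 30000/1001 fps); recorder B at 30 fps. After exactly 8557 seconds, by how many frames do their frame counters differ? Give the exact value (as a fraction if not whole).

A emits 30000/1001 × 8557 = 256710000/1001 frames; B emits 30 × 8557 = 256710.
Difference = 256710/1001 frames (≈ 256.4535); B is ahead of A.

256710/1001 frames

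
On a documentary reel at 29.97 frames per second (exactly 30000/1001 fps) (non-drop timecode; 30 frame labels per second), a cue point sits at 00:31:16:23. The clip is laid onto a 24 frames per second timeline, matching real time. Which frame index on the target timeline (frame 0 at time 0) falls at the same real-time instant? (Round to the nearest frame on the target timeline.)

frame 45087

Source frame index: (0×3600 + 31×60 + 16) × 30 + 23 = 56303.
Real time: 56303 / (30000/1001) = 56359303/30000 s.
Target frame: (56359303/30000) × (24) = 56359303/1250 ≈ 45087.442 → 45087.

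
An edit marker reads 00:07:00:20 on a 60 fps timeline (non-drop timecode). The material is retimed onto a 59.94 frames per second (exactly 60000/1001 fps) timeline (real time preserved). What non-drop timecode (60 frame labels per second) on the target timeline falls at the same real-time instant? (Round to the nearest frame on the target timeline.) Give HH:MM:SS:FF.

00:06:59:55

Source frame index: (0×3600 + 7×60 + 0) × 60 + 20 = 25220.
Real time: 25220 / (60) = 1261/3 s.
Target frame: (1261/3) × (60000/1001) = 1940000/77 ≈ 25194.805 → 25195.
At 60 labels/s: frame 25195 → 00:06:59:55.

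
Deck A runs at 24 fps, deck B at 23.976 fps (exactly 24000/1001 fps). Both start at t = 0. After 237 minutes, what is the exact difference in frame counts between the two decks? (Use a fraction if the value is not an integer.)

237 min = 14220 s.
A emits 24 × 14220 = 341280 frames; B emits 24000/1001 × 14220 = 341280000/1001.
Difference = 341280/1001 frames (≈ 340.9391); B is behind A.

341280/1001 frames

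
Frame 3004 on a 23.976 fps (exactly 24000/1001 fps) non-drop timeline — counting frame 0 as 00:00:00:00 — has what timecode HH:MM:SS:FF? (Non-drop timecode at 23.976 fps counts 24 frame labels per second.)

3004 ÷ 24 = 125 full seconds, remainder 4 frames.
125 s = 0 h 2 min 5 s.
Timecode: 00:02:05:04.

00:02:05:04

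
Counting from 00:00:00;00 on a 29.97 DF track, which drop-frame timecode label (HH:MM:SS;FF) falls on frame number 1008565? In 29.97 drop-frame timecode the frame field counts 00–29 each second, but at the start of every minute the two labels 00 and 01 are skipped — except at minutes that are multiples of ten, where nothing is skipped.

09:20:52;13

Each 10-minute DF block holds 10 × 60 × 30 − 9 × 2 = 17982 frames. 1008565 ÷ 17982 → 56 full blocks, remainder 1573.
Within the partial block the first minute is 1800 frames and each further minute 1798, so 0 further minute boundaries passed. Total skipped labels = 18 × 56 + 2 × 0 = 1008.
Non-drop label index = 1008565 + 1008 = 1009573; at 30 labels/s that is 09:20:52:13, i.e. DF 09:20:52;13.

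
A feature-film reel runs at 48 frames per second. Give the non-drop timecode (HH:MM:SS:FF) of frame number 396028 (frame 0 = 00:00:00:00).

02:17:30:28

396028 ÷ 48 = 8250 full seconds, remainder 28 frames.
8250 s = 2 h 17 min 30 s.
Timecode: 02:17:30:28.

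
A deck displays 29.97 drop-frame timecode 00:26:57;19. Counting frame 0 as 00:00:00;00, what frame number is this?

48481

As if non-drop at 30 labels/s: (0 × 3600 + 26 × 60 + 57) × 30 + 19 = 48529.
Minute boundaries passed: 26; those not divisible by 10: 26 − 2 = 24; dropped labels = 2 × 24 = 48.
Actual frame index = 48529 − 48 = 48481.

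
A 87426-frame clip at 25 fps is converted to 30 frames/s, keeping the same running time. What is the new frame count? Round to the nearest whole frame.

Frames at target rate = 87426 × (30) / (25) = 524556/5 ≈ 104911.200.
Nearest whole frame: 104911.

104911 frames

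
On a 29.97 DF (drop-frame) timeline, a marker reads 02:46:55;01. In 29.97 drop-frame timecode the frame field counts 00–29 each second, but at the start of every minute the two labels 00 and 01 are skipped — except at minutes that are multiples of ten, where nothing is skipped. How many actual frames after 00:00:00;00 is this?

Complete 10-minute blocks: 16, each 17982 frames → 287712.
Remaining 6 whole minutes in the current block: 1800 + 5 × 1798 = 10790 frames.
Within the current minute: 55 × 30 + 1 − 2 = 1649 (labels ;00/;01 skipped at this minute). Total = 287712 + 10790 + 1649 = 300151.

300151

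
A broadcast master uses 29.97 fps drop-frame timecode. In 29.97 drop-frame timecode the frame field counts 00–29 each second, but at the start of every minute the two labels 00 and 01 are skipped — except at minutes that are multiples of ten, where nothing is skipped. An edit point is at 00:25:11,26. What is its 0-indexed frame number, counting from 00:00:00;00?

Complete 10-minute blocks: 2, each 17982 frames → 35964.
Remaining 5 whole minutes in the current block: 1800 + 4 × 1798 = 8992 frames.
Within the current minute: 11 × 30 + 26 − 2 = 354 (labels ;00/;01 skipped at this minute). Total = 35964 + 8992 + 354 = 45310.

45310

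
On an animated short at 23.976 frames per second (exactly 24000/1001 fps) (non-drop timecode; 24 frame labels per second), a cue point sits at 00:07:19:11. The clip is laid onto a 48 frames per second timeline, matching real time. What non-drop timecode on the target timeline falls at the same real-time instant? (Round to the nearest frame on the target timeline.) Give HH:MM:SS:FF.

00:07:19:43

Source frame index: (0×3600 + 7×60 + 19) × 24 + 11 = 10547.
Real time: 10547 / (24000/1001) = 10557547/24000 s.
Target frame: (10557547/24000) × (48) = 10557547/500 ≈ 21115.094 → 21115.
At 48 labels/s: frame 21115 → 00:07:19:43.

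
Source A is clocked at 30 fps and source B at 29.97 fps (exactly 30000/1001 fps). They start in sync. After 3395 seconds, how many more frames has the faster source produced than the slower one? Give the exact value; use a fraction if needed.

A emits 30 × 3395 = 101850 frames; B emits 30000/1001 × 3395 = 14550000/143.
Difference = 14550/143 frames (≈ 101.7483); B is behind A.

14550/143 frames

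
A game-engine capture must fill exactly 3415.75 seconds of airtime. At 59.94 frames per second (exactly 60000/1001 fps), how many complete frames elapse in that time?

Frames = 3415.75 × 60000/1001 = 15765000/77 ≈ 204740.2597.
Complete frames: 204740.

204740 frames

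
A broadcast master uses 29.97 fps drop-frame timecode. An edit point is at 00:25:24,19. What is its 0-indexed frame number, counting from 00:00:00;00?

45693

Complete 10-minute blocks: 2, each 17982 frames → 35964.
Remaining 5 whole minutes in the current block: 1800 + 4 × 1798 = 8992 frames.
Within the current minute: 24 × 30 + 19 − 2 = 737 (labels ;00/;01 skipped at this minute). Total = 35964 + 8992 + 737 = 45693.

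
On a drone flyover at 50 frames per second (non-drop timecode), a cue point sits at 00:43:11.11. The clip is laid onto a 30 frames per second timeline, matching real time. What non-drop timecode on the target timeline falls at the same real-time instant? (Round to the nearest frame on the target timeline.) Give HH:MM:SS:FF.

Source frame index: (0×3600 + 43×60 + 11) × 50 + 11 = 129561.
Real time: 129561 / (50) = 129561/50 s.
Target frame: (129561/50) × (30) = 388683/5 ≈ 77736.600 → 77737.
At 30 labels/s: frame 77737 → 00:43:11:07.

00:43:11:07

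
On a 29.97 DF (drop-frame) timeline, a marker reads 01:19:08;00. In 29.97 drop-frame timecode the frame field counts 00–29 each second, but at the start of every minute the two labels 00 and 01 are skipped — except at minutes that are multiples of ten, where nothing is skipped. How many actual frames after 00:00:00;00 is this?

Complete 10-minute blocks: 7, each 17982 frames → 125874.
Remaining 9 whole minutes in the current block: 1800 + 8 × 1798 = 16184 frames.
Within the current minute: 8 × 30 + 0 − 2 = 238 (labels ;00/;01 skipped at this minute). Total = 125874 + 16184 + 238 = 142296.

142296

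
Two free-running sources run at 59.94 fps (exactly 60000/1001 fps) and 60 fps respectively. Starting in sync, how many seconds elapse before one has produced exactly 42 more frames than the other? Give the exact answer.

700.7 seconds

The gap grows by |60 − 60000/1001| = 60/1001 frames per second.
Time for a 42-frame gap: 42 ÷ (60/1001) = 700.7 s.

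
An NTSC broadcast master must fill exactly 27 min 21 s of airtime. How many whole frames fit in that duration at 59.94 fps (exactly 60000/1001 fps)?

98361 frames

27 min 21 s = 1641 s.
Frames = 1641 × 60000/1001 = 98460000/1001 ≈ 98361.6384.
Complete frames: 98361.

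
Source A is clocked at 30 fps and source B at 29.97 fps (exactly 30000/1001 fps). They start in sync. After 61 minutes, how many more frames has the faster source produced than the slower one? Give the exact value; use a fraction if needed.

61 min = 3660 s.
A emits 30 × 3660 = 109800 frames; B emits 30000/1001 × 3660 = 109800000/1001.
Difference = 109800/1001 frames (≈ 109.6903); B is behind A.

109800/1001 frames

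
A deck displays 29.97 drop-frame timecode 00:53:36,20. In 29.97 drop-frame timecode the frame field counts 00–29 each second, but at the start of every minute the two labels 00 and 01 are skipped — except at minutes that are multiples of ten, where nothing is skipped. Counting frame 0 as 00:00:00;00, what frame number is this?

96404

As if non-drop at 30 labels/s: (0 × 3600 + 53 × 60 + 36) × 30 + 20 = 96500.
Minute boundaries passed: 53; those not divisible by 10: 53 − 5 = 48; dropped labels = 2 × 48 = 96.
Actual frame index = 96500 − 96 = 96404.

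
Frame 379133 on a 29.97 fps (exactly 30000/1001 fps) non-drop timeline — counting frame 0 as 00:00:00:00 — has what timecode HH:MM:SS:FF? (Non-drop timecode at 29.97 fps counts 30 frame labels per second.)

03:30:37:23

379133 ÷ 30 = 12637 full seconds, remainder 23 frames.
12637 s = 3 h 30 min 37 s.
Timecode: 03:30:37:23.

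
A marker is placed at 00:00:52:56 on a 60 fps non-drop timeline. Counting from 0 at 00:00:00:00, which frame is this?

Total seconds to the label: (0 × 3600 + 0 × 60 + 52) = 52.
Frame index = 52 × 60 + 56 = 3176.

3176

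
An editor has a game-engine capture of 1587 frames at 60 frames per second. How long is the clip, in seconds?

Running time = 1587 / (60) = 26.45 s.

26.45 seconds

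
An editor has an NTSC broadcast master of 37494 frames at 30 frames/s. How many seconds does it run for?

Running time = 37494 / (30) = 1249.8 s.

1249.8 seconds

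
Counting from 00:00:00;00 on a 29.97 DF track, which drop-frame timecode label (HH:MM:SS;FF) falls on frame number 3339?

00:01:51;11

Ten DF minutes hold 17982 frames, so frame 3339 lies in block 0 (frames 0–17981) with 3339 frames into that block.
The block's first minute is 1800 frames and the rest 1798 each; 3339 frames reaches minute 1, so 0 × 18 + 1 × 2 = 2 labels have been skipped so far.
Adding those back, label number 3339 + 2 = 3341 at 30 labels/s is 111 s + 11 f = 0 h 1 min 51 s frame 11, i.e. 00:01:51;11.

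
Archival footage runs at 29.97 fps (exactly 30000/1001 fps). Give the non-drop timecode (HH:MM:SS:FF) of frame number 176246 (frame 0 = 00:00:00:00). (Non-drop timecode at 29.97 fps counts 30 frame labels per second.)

176246 ÷ 30 = 5874 full seconds, remainder 26 frames.
5874 s = 1 h 37 min 54 s.
Timecode: 01:37:54:26.

01:37:54:26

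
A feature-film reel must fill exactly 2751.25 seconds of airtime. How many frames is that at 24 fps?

66030 frames

Frames = 2751.25 × 24 = 66030.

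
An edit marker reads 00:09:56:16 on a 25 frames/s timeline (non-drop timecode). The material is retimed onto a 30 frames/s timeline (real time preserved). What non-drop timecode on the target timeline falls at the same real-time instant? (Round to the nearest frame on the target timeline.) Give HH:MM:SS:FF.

00:09:56:19

Source frame index: (0×3600 + 9×60 + 56) × 25 + 16 = 14916.
Real time: 14916 / (25) = 14916/25 s.
Target frame: (14916/25) × (30) = 89496/5 ≈ 17899.200 → 17899.
At 30 labels/s: frame 17899 → 00:09:56:19.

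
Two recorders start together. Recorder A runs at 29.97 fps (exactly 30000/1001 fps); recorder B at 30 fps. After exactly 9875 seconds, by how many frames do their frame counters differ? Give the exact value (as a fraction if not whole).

296250/1001 frames

A emits 30000/1001 × 9875 = 296250000/1001 frames; B emits 30 × 9875 = 296250.
Difference = 296250/1001 frames (≈ 295.9540); B is ahead of A.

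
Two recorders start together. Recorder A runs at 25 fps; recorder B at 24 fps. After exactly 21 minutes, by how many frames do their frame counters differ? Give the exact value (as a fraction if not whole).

1260 frames

21 min = 1260 s.
A emits 25 × 1260 = 31500 frames; B emits 24 × 1260 = 30240.
Difference = 1260 frames; B is behind A.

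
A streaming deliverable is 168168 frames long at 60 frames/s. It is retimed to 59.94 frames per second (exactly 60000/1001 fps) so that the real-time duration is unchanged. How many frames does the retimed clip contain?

168000 frames

Target frames = source frames × (target rate / source rate) = 168168 × (60000/1001)/(60) = 168168 × 1000/1001 = 168000.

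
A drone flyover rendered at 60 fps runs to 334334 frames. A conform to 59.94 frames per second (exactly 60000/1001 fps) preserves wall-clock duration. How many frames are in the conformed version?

Target frames = source frames × (target rate / source rate) = 334334 × (60000/1001)/(60) = 334334 × 1000/1001 = 334000.

334000 frames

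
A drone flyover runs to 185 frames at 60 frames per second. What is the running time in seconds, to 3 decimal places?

Running time = 185 × 1/60 = 37/12 s ≈ 3.083 s.

3.083 seconds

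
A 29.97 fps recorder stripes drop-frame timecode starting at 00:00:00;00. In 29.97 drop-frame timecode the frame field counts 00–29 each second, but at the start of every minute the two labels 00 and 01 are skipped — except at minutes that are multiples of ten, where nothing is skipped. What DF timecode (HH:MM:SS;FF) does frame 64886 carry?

Each 10-minute DF block holds 10 × 60 × 30 − 9 × 2 = 17982 frames. 64886 ÷ 17982 → 3 full blocks, remainder 10940.
Within the partial block the first minute is 1800 frames and each further minute 1798, so 6 further minute boundaries passed. Total skipped labels = 18 × 3 + 2 × 6 = 66.
Non-drop label index = 64886 + 66 = 64952; at 30 labels/s that is 00:36:05:02, i.e. DF 00:36:05;02.

00:36:05;02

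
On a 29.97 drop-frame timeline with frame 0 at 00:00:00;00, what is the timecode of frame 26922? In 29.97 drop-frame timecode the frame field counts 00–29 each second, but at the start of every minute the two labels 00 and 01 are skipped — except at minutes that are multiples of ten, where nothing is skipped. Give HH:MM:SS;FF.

00:14:58;08

Ten DF minutes hold 17982 frames, so frame 26922 lies in block 1 (frames 17982–35963) with 8940 frames into that block.
The block's first minute is 1800 frames and the rest 1798 each; 8940 frames reaches minute 4, so 1 × 18 + 4 × 2 = 26 labels have been skipped so far.
Adding those back, label number 26922 + 26 = 26948 at 30 labels/s is 898 s + 8 f = 0 h 14 min 58 s frame 8, i.e. 00:14:58;08.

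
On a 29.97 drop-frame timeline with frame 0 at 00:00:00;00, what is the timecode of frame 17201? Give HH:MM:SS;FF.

Each 10-minute DF block holds 10 × 60 × 30 − 9 × 2 = 17982 frames. 17201 ÷ 17982 → 0 full blocks, remainder 17201.
Within the partial block the first minute is 1800 frames and each further minute 1798, so 9 further minute boundaries passed. Total skipped labels = 18 × 0 + 2 × 9 = 18.
Non-drop label index = 17201 + 18 = 17219; at 30 labels/s that is 00:09:33:29, i.e. DF 00:09:33;29.

00:09:33;29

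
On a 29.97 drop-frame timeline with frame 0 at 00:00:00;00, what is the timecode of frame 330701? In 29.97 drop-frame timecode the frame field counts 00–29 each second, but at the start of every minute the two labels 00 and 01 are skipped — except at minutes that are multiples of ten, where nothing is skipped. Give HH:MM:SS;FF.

03:03:54;11

Each 10-minute DF block holds 10 × 60 × 30 − 9 × 2 = 17982 frames. 330701 ÷ 17982 → 18 full blocks, remainder 7025.
Within the partial block the first minute is 1800 frames and each further minute 1798, so 3 further minute boundaries passed. Total skipped labels = 18 × 18 + 2 × 3 = 330.
Non-drop label index = 330701 + 330 = 331031; at 30 labels/s that is 03:03:54:11, i.e. DF 03:03:54;11.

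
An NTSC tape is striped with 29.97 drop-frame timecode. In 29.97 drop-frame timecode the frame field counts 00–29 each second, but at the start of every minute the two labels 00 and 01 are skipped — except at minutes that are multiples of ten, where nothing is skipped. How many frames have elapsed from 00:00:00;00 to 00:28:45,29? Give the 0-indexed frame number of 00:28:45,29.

As if non-drop at 30 labels/s: (0 × 3600 + 28 × 60 + 45) × 30 + 29 = 51779.
Minute boundaries passed: 28; those not divisible by 10: 28 − 2 = 26; dropped labels = 2 × 26 = 52.
Actual frame index = 51779 − 52 = 51727.

51727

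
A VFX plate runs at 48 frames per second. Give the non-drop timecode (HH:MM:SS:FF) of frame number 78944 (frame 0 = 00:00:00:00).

78944 ÷ 48 = 1644 full seconds, remainder 32 frames.
1644 s = 0 h 27 min 24 s.
Timecode: 00:27:24:32.

00:27:24:32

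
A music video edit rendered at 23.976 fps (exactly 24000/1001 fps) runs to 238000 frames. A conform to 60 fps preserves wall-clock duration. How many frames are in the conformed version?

595595 frames

Target frames = source frames × (target rate / source rate) = 238000 × (60)/(24000/1001) = 238000 × 1001/400 = 595595.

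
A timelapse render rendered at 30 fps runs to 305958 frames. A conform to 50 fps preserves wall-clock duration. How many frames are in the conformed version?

509930 frames

Target frames = source frames × (target rate / source rate) = 305958 × (50)/(30) = 305958 × 5/3 = 509930.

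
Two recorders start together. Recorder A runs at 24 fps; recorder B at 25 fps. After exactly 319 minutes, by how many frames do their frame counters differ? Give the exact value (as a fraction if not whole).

319 min = 19140 s.
A emits 24 × 19140 = 459360 frames; B emits 25 × 19140 = 478500.
Difference = 19140 frames; B is ahead of A.

19140 frames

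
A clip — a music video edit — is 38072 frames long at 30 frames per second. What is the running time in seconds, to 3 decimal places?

1269.067 seconds

Running time = 38072 × 1/30 = 19036/15 s ≈ 1269.067 s.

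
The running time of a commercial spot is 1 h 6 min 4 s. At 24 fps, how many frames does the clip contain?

1 h 6 min 4 s = 3964 s.
Frames = 3964 × 24 = 95136.

95136 frames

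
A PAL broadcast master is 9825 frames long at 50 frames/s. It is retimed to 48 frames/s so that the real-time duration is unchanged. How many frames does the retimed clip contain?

9432 frames

Target frames = source frames × (target rate / source rate) = 9825 × (48)/(50) = 9825 × 24/25 = 9432.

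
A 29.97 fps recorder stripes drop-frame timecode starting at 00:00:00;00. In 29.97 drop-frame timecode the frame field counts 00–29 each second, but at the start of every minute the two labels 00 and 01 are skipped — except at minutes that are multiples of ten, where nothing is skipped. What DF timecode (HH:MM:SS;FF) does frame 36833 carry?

00:20:28;29

Each 10-minute DF block holds 10 × 60 × 30 − 9 × 2 = 17982 frames. 36833 ÷ 17982 → 2 full blocks, remainder 869.
Within the partial block the first minute is 1800 frames and each further minute 1798, so 0 further minute boundaries passed. Total skipped labels = 18 × 2 + 2 × 0 = 36.
Non-drop label index = 36833 + 36 = 36869; at 30 labels/s that is 00:20:28:29, i.e. DF 00:20:28;29.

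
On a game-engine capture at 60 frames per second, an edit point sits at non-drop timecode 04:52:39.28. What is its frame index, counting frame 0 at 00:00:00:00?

frame 1053568

Total seconds to the label: (4 × 3600 + 52 × 60 + 39) = 17559.
Frame index = 17559 × 60 + 28 = 1053568.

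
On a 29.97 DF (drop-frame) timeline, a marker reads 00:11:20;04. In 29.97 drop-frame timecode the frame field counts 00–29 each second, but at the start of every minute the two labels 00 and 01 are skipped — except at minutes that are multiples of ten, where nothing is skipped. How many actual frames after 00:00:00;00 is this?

20384

Complete 10-minute blocks: 1, each 17982 frames → 17982.
Remaining 1 whole minute in the current block: 1800 + 0 × 1798 = 1800 frames.
Within the current minute: 20 × 30 + 4 − 2 = 602 (labels ;00/;01 skipped at this minute). Total = 17982 + 1800 + 602 = 20384.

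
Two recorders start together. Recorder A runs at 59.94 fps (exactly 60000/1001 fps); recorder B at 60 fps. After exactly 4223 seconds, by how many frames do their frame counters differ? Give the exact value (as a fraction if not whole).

A emits 60000/1001 × 4223 = 253380000/1001 frames; B emits 60 × 4223 = 253380.
Difference = 253380/1001 frames (≈ 253.1269); B is ahead of A.

253380/1001 frames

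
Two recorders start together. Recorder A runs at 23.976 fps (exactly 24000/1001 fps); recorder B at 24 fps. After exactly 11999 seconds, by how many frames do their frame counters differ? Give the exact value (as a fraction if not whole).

22152/77 frames

A emits 24000/1001 × 11999 = 22152000/77 frames; B emits 24 × 11999 = 287976.
Difference = 22152/77 frames (≈ 287.6883); B is ahead of A.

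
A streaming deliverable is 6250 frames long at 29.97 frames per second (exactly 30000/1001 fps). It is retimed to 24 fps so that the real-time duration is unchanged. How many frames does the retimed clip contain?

Target frames = source frames × (target rate / source rate) = 6250 × (24)/(30000/1001) = 6250 × 1001/1250 = 5005.

5005 frames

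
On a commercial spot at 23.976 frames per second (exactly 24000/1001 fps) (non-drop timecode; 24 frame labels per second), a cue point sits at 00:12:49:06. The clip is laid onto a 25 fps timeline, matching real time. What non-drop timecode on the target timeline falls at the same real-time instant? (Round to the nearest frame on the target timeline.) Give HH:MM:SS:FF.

00:12:50:00

Source frame index: (0×3600 + 12×60 + 49) × 24 + 6 = 18462.
Real time: 18462 / (24000/1001) = 3080077/4000 s.
Target frame: (3080077/4000) × (25) = 3080077/160 ≈ 19250.481 → 19250.
At 25 labels/s: frame 19250 → 00:12:50:00.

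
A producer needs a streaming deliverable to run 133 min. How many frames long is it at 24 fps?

191520 frames

133 min = 7980 s.
Frames = 7980 × 24 = 191520.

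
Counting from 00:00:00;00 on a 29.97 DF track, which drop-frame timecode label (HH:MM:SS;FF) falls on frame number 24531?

00:13:38;15

Ten DF minutes hold 17982 frames, so frame 24531 lies in block 1 (frames 17982–35963) with 6549 frames into that block.
The block's first minute is 1800 frames and the rest 1798 each; 6549 frames reaches minute 3, so 1 × 18 + 3 × 2 = 24 labels have been skipped so far.
Adding those back, label number 24531 + 24 = 24555 at 30 labels/s is 818 s + 15 f = 0 h 13 min 38 s frame 15, i.e. 00:13:38;15.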